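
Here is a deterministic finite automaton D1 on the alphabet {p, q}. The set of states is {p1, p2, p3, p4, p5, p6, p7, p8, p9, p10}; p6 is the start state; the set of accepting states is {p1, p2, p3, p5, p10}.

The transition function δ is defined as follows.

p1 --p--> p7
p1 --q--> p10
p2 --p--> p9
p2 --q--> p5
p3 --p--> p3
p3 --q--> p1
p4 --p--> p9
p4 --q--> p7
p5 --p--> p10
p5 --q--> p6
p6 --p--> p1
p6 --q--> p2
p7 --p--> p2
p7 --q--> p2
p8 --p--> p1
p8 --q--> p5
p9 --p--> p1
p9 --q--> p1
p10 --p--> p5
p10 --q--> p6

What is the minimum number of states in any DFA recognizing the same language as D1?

3

Reachable states from the start: {p1,p2,p5,p6,p7,p9,p10}. Unreachable: {p3,p4,p8} — drop them.
Start with accepting vs non-accepting: {p1,p2,p5,p10} | {p6,p7,p9}.
Split {p1,p2,p5,p10} by δ(·,p) → {p1,p2} and {p5,p10}.
The partition is now stable with 3 blocks: {p1,p2} | {p6,p7,p9} | {p5,p10}.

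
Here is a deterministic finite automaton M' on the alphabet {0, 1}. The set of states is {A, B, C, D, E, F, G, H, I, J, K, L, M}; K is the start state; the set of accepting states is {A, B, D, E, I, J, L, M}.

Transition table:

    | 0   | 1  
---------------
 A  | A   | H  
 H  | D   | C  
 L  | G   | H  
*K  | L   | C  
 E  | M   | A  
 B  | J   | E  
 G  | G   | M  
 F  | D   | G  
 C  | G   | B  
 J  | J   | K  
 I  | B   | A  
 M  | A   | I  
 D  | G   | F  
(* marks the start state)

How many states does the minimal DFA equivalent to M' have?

6

Start with accepting vs non-accepting: {A,B,D,E,I,J,L,M} | {C,F,G,H,K}.
Split {A,B,D,E,I,J,L,M} by δ(·,0) → {A,B,E,I,J,M} and {D,L}.
On input 1, block {A,B,E,I,J,M} splits into {B,E,I,M} and {A,J}.
Refine {B,E,I,M} on symbol 0: members go to different blocks, giving {B,M} and {E,I}.
On input 0, block {C,F,G,H,K} splits into {F,H,K} and {C,G}.
Stable partition: {B,M} | {F,H,K} | {D,L} | {A,J} | {E,I} | {C,G} — 6 equivalence classes.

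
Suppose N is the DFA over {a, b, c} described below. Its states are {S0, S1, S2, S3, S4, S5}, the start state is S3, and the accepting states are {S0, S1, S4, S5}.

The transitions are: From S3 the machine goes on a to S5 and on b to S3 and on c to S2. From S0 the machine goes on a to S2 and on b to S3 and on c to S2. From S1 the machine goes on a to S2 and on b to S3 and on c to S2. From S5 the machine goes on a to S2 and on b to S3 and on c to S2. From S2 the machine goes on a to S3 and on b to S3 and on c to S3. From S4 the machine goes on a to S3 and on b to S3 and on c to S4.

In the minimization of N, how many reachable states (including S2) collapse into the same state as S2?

1

States {S0,S1,S4} cannot be reached from the start state, so discard them.
Start with accepting vs non-accepting: {S5} | {S2,S3}.
Split {S2,S3} by δ(·,a) → {S2} and {S3}.
No further refinement is possible. Final partition (3 blocks): {S5} | {S2} | {S3}.
State S2 belongs to the block {S2}, which has 1 states.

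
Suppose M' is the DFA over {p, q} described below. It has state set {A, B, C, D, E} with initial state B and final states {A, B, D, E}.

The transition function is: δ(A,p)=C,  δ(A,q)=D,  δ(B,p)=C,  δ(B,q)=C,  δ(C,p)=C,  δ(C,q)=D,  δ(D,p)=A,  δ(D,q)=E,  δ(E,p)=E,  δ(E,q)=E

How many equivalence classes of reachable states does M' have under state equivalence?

5

Every state is reachable, so we keep all 5.
P0 = {A,B,D,E} | {C}.
On input p, block {A,B,D,E} splits into {A,B} and {D,E}.
Split {A,B} by δ(·,q) → {A} and {B}.
On input p, block {D,E} splits into {D} and {E}.
The partition is now stable with 5 blocks: {A} | {C} | {D} | {B} | {E}.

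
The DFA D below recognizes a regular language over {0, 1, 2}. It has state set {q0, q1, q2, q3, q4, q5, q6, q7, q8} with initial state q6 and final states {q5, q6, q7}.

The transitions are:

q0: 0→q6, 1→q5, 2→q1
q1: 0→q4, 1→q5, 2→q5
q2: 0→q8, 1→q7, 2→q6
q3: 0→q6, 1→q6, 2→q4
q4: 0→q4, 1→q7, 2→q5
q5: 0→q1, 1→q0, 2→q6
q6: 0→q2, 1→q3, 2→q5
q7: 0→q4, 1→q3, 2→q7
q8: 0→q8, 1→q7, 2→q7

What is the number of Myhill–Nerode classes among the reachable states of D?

Initial partition by acceptance: {q5,q6,q7} | {q0,q1,q2,q3,q4,q8}.
Split {q0,q1,q2,q3,q4,q8} by δ(·,0) → {q1,q2,q4,q8} and {q0,q3}.
No further refinement is possible. Final partition (3 blocks): {q5,q6,q7} | {q1,q2,q4,q8} | {q0,q3}.

3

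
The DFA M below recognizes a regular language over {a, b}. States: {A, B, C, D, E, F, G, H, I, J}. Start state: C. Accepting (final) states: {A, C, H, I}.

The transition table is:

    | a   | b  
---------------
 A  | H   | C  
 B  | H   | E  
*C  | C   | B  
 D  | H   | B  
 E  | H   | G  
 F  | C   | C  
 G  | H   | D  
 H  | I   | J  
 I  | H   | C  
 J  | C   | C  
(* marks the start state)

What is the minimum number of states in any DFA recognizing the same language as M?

First remove the unreachable states {A,F}; 8 states remain.
Initial partition by acceptance: {C,H,I} | {B,D,E,G,J}.
On input b, block {C,H,I} splits into {C,H} and {I}.
Refine {C,H} on symbol a: members go to different blocks, giving {C} and {H}.
Split {B,D,E,G,J} by δ(·,a) → {B,D,E,G} and {J}.
Stable partition: {C} | {B,D,E,G} | {I} | {H} | {J} — 5 equivalence classes.

5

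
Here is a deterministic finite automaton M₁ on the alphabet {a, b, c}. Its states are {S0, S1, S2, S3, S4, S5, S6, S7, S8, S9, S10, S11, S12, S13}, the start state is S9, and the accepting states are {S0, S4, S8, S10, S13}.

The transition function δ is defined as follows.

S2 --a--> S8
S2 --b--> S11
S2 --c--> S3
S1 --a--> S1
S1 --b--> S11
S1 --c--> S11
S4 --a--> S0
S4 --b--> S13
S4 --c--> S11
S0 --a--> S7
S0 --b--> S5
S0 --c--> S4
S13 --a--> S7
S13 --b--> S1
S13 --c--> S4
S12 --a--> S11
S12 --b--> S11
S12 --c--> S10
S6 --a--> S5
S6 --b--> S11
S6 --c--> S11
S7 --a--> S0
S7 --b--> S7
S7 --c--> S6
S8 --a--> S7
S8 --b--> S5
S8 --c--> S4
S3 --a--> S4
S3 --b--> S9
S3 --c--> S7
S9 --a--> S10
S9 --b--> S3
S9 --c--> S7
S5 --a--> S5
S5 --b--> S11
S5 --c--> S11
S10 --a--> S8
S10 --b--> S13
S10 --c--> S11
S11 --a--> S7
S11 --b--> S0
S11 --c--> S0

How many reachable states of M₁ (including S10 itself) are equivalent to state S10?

2

States {S2,S12} cannot be reached from the start state, so discard them.
P0 = {S0,S4,S8,S10,S13} | {S1,S3,S5,S6,S7,S9,S11}.
On input a, block {S0,S4,S8,S10,S13} splits into {S0,S8,S13} and {S4,S10}.
Refine {S1,S3,S5,S6,S7,S9,S11} on symbol a: members go to different blocks, giving {S1,S5,S6,S11} and {S3,S9} and {S7}.
Refine {S1,S5,S6,S11} on symbol a: members go to different blocks, giving {S1,S5,S6} and {S11}.
No further refinement is possible. Final partition (6 blocks): {S0,S8,S13} | {S1,S5,S6} | {S4,S10} | {S3,S9} | {S7} | {S11}.
The equivalence class containing S10 is {S4,S10}, of size 2.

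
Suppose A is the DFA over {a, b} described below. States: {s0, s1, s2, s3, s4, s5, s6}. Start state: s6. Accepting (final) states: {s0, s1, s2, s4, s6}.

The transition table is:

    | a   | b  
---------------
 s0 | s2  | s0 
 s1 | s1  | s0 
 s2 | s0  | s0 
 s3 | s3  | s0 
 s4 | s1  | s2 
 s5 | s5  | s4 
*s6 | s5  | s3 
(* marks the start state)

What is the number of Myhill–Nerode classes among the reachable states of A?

Initial partition by acceptance: {s0,s1,s2,s4,s6} | {s3,s5}.
On input a, block {s0,s1,s2,s4,s6} splits into {s0,s1,s2,s4} and {s6}.
Stable partition: {s0,s1,s2,s4} | {s3,s5} | {s6} — 3 equivalence classes.

3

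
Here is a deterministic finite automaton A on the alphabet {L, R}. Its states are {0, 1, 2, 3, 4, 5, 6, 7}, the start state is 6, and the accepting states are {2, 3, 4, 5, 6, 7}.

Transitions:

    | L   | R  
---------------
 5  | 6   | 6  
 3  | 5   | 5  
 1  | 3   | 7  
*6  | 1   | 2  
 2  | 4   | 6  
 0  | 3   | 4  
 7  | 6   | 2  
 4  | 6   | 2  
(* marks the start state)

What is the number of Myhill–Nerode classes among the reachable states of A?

Reachable states from the start: {1,2,3,4,5,6,7}. Unreachable: {0} — drop them.
Start with accepting vs non-accepting: {2,3,4,5,6,7} | {1}.
Refine {2,3,4,5,6,7} on symbol L: members go to different blocks, giving {2,3,4,5,7} and {6}.
Refine {2,3,4,5,7} on symbol L: members go to different blocks, giving {4,5,7} and {2,3}.
Refine {4,5,7} on symbol R: members go to different blocks, giving {4,7} and {5}.
On input L, block {2,3} splits into {2} and {3}.
Stable partition: {4,7} | {1} | {6} | {2} | {5} | {3} — 6 equivalence classes.

6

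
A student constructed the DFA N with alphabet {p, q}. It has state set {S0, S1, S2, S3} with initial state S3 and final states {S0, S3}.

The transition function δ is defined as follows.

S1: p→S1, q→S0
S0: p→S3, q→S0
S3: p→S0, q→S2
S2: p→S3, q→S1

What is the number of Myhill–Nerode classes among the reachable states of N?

4

Every state is reachable, so we keep all 4.
Initial partition by acceptance: {S0,S3} | {S1,S2}.
On input q, block {S0,S3} splits into {S0} and {S3}.
On input p, block {S1,S2} splits into {S1} and {S2}.
Stable partition: {S0} | {S1} | {S3} | {S2} — 4 equivalence classes.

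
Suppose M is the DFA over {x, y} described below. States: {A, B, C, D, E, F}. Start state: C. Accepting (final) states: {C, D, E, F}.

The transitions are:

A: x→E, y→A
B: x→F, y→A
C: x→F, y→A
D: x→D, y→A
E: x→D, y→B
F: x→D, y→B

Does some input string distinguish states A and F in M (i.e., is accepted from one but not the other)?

Yes

All states are reachable from the start state.
Start with accepting vs non-accepting: {C,D,E,F} | {A,B}.
Stable partition: {C,D,E,F} | {A,B} — 2 equivalence classes.
A and F end up in different blocks, so they are distinguishable. For instance, the string 'ε' is accepted from only F.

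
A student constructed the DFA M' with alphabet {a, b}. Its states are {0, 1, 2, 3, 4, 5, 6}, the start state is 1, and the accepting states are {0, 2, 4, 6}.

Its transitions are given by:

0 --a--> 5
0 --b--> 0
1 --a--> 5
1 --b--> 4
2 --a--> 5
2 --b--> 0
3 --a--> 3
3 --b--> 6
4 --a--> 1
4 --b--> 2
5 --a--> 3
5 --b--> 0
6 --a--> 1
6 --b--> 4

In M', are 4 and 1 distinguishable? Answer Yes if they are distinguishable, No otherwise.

Every state is reachable, so we keep all 7.
Initial partition by acceptance: {0,2,4,6} | {1,3,5}.
No further refinement is possible. Final partition (2 blocks): {0,2,4,6} | {1,3,5}.
4 and 1 end up in different blocks, so they are distinguishable. For instance, the string 'ε' is accepted from only 4.

Yes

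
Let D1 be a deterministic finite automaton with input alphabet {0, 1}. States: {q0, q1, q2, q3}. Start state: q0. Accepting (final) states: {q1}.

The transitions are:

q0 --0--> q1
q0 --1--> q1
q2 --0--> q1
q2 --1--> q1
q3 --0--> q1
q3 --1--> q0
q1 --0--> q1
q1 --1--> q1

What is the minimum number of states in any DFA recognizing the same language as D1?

States {q2,q3} cannot be reached from the start state, so discard them.
Start with accepting vs non-accepting: {q1} | {q0}.
Stable partition: {q1} | {q0} — 2 equivalence classes.

2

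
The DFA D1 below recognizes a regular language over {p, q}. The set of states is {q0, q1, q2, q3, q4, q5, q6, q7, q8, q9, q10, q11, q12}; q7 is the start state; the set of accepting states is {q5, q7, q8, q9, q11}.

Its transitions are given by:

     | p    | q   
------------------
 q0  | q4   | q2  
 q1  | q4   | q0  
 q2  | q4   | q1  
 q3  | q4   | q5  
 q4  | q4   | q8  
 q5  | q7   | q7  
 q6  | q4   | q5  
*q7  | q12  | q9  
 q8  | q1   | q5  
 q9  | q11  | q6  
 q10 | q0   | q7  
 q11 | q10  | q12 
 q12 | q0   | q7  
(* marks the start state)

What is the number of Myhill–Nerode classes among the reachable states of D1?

First remove the unreachable states {q3}; 12 states remain.
P0 = {q5,q7,q8,q9,q11} | {q0,q1,q2,q4,q6,q10,q12}.
Refine {q5,q7,q8,q9,q11} on symbol p: members go to different blocks, giving {q7,q8,q11} and {q5,q9}.
Refine {q7,q8,q11} on symbol q: members go to different blocks, giving {q7,q8} and {q11}.
Refine {q0,q1,q2,q4,q6,q10,q12} on symbol q: members go to different blocks, giving {q0,q1,q2} and {q4,q10,q12} and {q6}.
Split {q7,q8} by δ(·,p) → {q7} and {q8}.
Split {q5,q9} by δ(·,p) → {q5} and {q9}.
Refine {q4,q10,q12} on symbol p: members go to different blocks, giving {q10,q12} and {q4}.
No further refinement is possible. Final partition (9 blocks): {q7} | {q0,q1,q2} | {q5} | {q11} | {q10,q12} | {q6} | {q8} | {q9} | {q4}.

9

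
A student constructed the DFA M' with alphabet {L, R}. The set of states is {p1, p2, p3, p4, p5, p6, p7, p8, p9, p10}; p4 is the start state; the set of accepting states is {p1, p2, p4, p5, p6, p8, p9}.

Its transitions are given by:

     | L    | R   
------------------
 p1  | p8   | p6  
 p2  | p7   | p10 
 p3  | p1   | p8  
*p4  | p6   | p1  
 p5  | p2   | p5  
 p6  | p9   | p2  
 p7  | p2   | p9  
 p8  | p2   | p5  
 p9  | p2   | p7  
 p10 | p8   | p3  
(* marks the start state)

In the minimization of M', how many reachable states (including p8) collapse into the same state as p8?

Every state is reachable, so we keep all 10.
Start with accepting vs non-accepting: {p1,p2,p4,p5,p6,p8,p9} | {p3,p7,p10}.
Split {p1,p2,p4,p5,p6,p8,p9} by δ(·,L) → {p1,p4,p5,p6,p8,p9} and {p2}.
Refine {p1,p4,p5,p6,p8,p9} on symbol L: members go to different blocks, giving {p1,p4,p6} and {p5,p8,p9}.
Split {p1,p4,p6} by δ(·,L) → {p1,p6} and {p4}.
On input R, block {p1,p6} splits into {p1} and {p6}.
On input L, block {p3,p7,p10} splits into {p3} and {p7} and {p10}.
Refine {p5,p8,p9} on symbol R: members go to different blocks, giving {p5,p8} and {p9}.
The partition is now stable with 9 blocks: {p1} | {p3} | {p2} | {p5,p8} | {p4} | {p6} | {p7} | {p10} | {p9}.
The equivalence class containing p8 is {p5,p8}, of size 2.

2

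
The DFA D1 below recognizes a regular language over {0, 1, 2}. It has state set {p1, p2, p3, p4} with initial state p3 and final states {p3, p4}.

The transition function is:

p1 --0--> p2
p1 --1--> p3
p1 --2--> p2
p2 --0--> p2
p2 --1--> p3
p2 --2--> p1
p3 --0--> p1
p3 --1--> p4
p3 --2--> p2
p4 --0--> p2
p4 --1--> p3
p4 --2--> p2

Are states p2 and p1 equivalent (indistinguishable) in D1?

Yes

All states are reachable from the start state.
P0 = {p3,p4} | {p1,p2}.
The partition is now stable with 2 blocks: {p3,p4} | {p1,p2}.
p2 and p1 lie in the same block of the stable partition, so they are equivalent — no string distinguishes them.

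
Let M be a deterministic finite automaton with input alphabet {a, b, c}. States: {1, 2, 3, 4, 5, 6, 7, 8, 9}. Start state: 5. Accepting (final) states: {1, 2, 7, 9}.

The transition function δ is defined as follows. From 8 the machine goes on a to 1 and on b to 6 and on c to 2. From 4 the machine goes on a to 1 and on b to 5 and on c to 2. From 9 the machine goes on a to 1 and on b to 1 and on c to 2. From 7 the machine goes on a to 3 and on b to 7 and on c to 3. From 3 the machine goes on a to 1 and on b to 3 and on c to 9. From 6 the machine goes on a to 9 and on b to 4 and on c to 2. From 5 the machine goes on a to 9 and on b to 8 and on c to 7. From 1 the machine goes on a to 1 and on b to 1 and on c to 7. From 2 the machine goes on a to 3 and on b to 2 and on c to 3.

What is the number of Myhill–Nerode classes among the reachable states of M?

4

Every state is reachable, so we keep all 9.
Start with accepting vs non-accepting: {1,2,7,9} | {3,4,5,6,8}.
On input a, block {1,2,7,9} splits into {1,9} and {2,7}.
Split {3,4,5,6,8} by δ(·,c) → {4,5,6,8} and {3}.
No further refinement is possible. Final partition (4 blocks): {1,9} | {4,5,6,8} | {2,7} | {3}.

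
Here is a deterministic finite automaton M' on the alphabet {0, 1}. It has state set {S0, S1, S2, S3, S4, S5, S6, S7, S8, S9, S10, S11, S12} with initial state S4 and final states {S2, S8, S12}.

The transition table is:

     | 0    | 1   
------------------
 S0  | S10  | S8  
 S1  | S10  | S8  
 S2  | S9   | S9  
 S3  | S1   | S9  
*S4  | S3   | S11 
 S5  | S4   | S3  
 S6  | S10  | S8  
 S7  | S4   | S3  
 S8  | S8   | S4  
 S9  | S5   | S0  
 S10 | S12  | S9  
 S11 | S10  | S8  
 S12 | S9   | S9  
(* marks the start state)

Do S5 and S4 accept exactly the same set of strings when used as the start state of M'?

No

States {S2,S6,S7} cannot be reached from the start state, so discard them.
P0 = {S8,S12} | {S0,S1,S3,S4,S5,S9,S10,S11}.
On input 0, block {S8,S12} splits into {S8} and {S12}.
Split {S0,S1,S3,S4,S5,S9,S10,S11} by δ(·,0) → {S0,S1,S3,S4,S5,S9,S11} and {S10}.
On input 0, block {S0,S1,S3,S4,S5,S9,S11} splits into {S3,S4,S5,S9} and {S0,S1,S11}.
Split {S3,S4,S5,S9} by δ(·,0) → {S4,S5,S9} and {S3}.
Split {S4,S5,S9} by δ(·,0) → {S5,S9} and {S4}.
Split {S5,S9} by δ(·,0) → {S5} and {S9}.
The partition is now stable with 8 blocks: {S8} | {S5} | {S12} | {S10} | {S0,S1,S11} | {S3} | {S4} | {S9}.
S5 and S4 end up in different blocks, so they are distinguishable. For instance, the string '11' is accepted from only S4.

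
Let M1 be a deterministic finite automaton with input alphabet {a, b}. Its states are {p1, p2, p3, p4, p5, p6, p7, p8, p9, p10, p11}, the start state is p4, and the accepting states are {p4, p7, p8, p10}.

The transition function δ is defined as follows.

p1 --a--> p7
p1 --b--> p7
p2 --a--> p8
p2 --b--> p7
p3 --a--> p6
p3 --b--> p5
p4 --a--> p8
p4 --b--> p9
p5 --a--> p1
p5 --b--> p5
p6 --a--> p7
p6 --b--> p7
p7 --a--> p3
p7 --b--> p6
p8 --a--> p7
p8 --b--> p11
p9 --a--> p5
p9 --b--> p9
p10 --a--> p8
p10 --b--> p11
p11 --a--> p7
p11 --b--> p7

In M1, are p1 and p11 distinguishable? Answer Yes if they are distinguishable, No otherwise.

Reachable states from the start: {p1,p3,p4,p5,p6,p7,p8,p9,p11}. Unreachable: {p2,p10} — drop them.
P0 = {p4,p7,p8} | {p1,p3,p5,p6,p9,p11}.
Split {p4,p7,p8} by δ(·,a) → {p4,p8} and {p7}.
On input a, block {p4,p8} splits into {p4} and {p8}.
Refine {p1,p3,p5,p6,p9,p11} on symbol a: members go to different blocks, giving {p1,p6,p11} and {p3,p5,p9}.
Refine {p3,p5,p9} on symbol a: members go to different blocks, giving {p3,p5} and {p9}.
No further refinement is possible. Final partition (6 blocks): {p4} | {p1,p6,p11} | {p7} | {p8} | {p3,p5} | {p9}.
p1 and p11 lie in the same block of the stable partition, so they are equivalent — no string distinguishes them.

No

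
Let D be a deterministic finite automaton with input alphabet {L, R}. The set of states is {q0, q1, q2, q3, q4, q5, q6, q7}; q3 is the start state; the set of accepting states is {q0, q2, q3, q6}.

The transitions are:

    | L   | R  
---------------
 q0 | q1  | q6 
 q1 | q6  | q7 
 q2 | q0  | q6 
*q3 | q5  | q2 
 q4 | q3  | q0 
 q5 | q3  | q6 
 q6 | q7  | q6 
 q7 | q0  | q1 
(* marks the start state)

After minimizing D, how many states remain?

5

States {q4} cannot be reached from the start state, so discard them.
P0 = {q0,q2,q3,q6} | {q1,q5,q7}.
On input L, block {q0,q2,q3,q6} splits into {q0,q3,q6} and {q2}.
On input R, block {q0,q3,q6} splits into {q0,q6} and {q3}.
Split {q1,q5,q7} by δ(·,L) → {q1,q7} and {q5}.
The partition is now stable with 5 blocks: {q0,q6} | {q1,q7} | {q2} | {q3} | {q5}.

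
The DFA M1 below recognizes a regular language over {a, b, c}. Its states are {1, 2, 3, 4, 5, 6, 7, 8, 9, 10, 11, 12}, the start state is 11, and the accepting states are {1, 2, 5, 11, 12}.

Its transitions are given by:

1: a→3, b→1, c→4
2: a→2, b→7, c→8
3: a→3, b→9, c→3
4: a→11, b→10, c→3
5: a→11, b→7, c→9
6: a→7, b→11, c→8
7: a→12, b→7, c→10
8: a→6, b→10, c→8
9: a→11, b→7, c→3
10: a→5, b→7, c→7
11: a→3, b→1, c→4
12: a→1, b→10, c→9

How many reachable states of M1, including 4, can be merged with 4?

2

States {2,6,8} cannot be reached from the start state, so discard them.
Start with accepting vs non-accepting: {1,5,11,12} | {3,4,7,9,10}.
Split {1,5,11,12} by δ(·,a) → {1,11} and {5,12}.
Refine {3,4,7,9,10} on symbol a: members go to different blocks, giving {4,9} and {7,10} and {3}.
No further refinement is possible. Final partition (5 blocks): {1,11} | {4,9} | {5,12} | {7,10} | {3}.
The equivalence class containing 4 is {4,9}, of size 2.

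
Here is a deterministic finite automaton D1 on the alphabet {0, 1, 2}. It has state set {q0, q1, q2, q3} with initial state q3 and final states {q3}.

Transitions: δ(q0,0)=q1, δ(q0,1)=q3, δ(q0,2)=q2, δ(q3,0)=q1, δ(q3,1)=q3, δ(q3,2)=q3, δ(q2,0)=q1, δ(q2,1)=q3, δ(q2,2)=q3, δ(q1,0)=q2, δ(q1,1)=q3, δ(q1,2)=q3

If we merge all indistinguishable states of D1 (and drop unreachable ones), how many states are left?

First remove the unreachable states {q0}; 3 states remain.
P0 = {q3} | {q1,q2}.
Stable partition: {q3} | {q1,q2} — 2 equivalence classes.

2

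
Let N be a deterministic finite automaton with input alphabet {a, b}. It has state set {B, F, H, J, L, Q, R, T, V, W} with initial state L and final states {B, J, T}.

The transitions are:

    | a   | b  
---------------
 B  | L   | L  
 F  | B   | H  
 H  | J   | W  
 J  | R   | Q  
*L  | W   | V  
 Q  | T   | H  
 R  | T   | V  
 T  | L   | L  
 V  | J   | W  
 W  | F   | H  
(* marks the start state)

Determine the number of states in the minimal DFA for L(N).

6

All states are reachable from the start state.
Initial partition by acceptance: {B,J,T} | {F,H,L,Q,R,V,W}.
On input a, block {F,H,L,Q,R,V,W} splits into {F,H,Q,R,V} and {L,W}.
Split {B,J,T} by δ(·,a) → {B,T} and {J}.
On input a, block {F,H,Q,R,V} splits into {F,Q,R} and {H,V}.
Refine {L,W} on symbol a: members go to different blocks, giving {W} and {L}.
No further refinement is possible. Final partition (6 blocks): {B,T} | {F,Q,R} | {W} | {J} | {H,V} | {L}.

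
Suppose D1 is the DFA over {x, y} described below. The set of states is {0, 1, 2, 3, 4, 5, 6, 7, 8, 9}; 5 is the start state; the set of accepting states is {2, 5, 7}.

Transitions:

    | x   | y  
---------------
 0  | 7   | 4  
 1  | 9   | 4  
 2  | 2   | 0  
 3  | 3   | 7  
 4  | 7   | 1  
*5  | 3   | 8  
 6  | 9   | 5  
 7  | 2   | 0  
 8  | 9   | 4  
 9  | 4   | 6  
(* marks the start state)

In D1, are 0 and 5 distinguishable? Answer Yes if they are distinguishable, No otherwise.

Yes

P0 = {2,5,7} | {0,1,3,4,6,8,9}.
Refine {2,5,7} on symbol x: members go to different blocks, giving {2,7} and {5}.
Refine {0,1,3,4,6,8,9} on symbol x: members go to different blocks, giving {1,3,6,8,9} and {0,4}.
Refine {1,3,6,8,9} on symbol x: members go to different blocks, giving {1,3,6,8} and {9}.
Refine {1,3,6,8} on symbol x: members go to different blocks, giving {1,6,8} and {3}.
Split {1,6,8} by δ(·,y) → {1,8} and {6}.
Split {0,4} by δ(·,y) → {0} and {4}.
No further refinement is possible. Final partition (8 blocks): {2,7} | {1,8} | {5} | {0} | {9} | {3} | {6} | {4}.
0 and 5 end up in different blocks, so they are distinguishable. For instance, the string 'ε' is accepted from only 5.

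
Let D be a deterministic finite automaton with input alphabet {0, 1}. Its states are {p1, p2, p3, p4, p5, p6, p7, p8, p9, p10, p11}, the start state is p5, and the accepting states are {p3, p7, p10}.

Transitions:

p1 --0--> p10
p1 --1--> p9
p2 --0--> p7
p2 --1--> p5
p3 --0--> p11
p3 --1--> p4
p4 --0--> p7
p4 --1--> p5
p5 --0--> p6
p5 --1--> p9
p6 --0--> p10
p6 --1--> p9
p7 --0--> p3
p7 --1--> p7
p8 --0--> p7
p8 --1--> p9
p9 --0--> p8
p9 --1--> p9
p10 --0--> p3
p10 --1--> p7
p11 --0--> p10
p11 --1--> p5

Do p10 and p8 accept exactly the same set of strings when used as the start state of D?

First remove the unreachable states {p1,p2}; 9 states remain.
P0 = {p3,p7,p10} | {p4,p5,p6,p8,p9,p11}.
Split {p3,p7,p10} by δ(·,0) → {p7,p10} and {p3}.
Refine {p4,p5,p6,p8,p9,p11} on symbol 0: members go to different blocks, giving {p4,p6,p8,p11} and {p5,p9}.
No further refinement is possible. Final partition (4 blocks): {p7,p10} | {p4,p6,p8,p11} | {p3} | {p5,p9}.
p10 and p8 end up in different blocks, so they are distinguishable. For instance, the string 'ε' is accepted from only p10.

No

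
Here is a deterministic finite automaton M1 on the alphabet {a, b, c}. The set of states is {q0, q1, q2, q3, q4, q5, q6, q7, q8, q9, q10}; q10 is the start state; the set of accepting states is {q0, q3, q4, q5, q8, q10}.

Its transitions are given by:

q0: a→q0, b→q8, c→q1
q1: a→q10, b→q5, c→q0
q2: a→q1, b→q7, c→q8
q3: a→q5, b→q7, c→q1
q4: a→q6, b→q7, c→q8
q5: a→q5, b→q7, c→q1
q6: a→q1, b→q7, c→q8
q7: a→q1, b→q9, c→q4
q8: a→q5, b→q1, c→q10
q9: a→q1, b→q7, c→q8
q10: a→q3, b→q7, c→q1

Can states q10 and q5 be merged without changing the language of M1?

Yes

Reachable states from the start: {q0,q1,q3,q4,q5,q6,q7,q8,q9,q10}. Unreachable: {q2} — drop them.
Initial partition by acceptance: {q0,q3,q4,q5,q8,q10} | {q1,q6,q7,q9}.
On input a, block {q0,q3,q4,q5,q8,q10} splits into {q0,q3,q5,q8,q10} and {q4}.
On input b, block {q0,q3,q5,q8,q10} splits into {q3,q5,q8,q10} and {q0}.
Refine {q3,q5,q8,q10} on symbol c: members go to different blocks, giving {q3,q5,q10} and {q8}.
On input a, block {q1,q6,q7,q9} splits into {q6,q7,q9} and {q1}.
Refine {q6,q7,q9} on symbol c: members go to different blocks, giving {q6,q9} and {q7}.
Stable partition: {q3,q5,q10} | {q6,q9} | {q4} | {q0} | {q8} | {q1} | {q7} — 7 equivalence classes.
q10 and q5 lie in the same block of the stable partition, so they are equivalent — no string distinguishes them.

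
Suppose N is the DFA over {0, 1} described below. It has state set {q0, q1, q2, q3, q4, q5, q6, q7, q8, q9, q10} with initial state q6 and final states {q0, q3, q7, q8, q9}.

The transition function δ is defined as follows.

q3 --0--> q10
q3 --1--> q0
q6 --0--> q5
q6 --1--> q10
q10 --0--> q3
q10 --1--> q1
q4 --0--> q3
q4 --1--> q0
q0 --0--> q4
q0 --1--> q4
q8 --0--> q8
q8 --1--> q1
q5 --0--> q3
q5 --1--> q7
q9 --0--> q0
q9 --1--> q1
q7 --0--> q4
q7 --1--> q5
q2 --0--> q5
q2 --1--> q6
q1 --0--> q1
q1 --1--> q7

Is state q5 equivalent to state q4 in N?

States {q2,q8,q9} cannot be reached from the start state, so discard them.
P0 = {q0,q3,q7} | {q1,q4,q5,q6,q10}.
On input 1, block {q0,q3,q7} splits into {q0,q7} and {q3}.
On input 0, block {q1,q4,q5,q6,q10} splits into {q4,q5,q10} and {q1,q6}.
Refine {q4,q5,q10} on symbol 1: members go to different blocks, giving {q4,q5} and {q10}.
Refine {q1,q6} on symbol 0: members go to different blocks, giving {q1} and {q6}.
The partition is now stable with 6 blocks: {q0,q7} | {q4,q5} | {q3} | {q1} | {q10} | {q6}.
q5 and q4 lie in the same block of the stable partition, so they are equivalent — no string distinguishes them.

Yes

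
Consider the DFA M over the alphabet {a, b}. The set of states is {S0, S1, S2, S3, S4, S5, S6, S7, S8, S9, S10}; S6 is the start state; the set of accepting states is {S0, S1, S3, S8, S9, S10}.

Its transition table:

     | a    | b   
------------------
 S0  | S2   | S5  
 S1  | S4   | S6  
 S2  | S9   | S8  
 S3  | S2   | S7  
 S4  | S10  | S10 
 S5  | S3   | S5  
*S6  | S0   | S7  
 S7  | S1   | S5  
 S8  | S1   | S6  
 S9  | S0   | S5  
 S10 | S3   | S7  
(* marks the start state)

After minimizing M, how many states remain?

4

All states are reachable from the start state.
Initial partition by acceptance: {S0,S1,S3,S8,S9,S10} | {S2,S4,S5,S6,S7}.
Split {S0,S1,S3,S8,S9,S10} by δ(·,a) → {S0,S1,S3} and {S8,S9,S10}.
On input a, block {S2,S4,S5,S6,S7} splits into {S5,S6,S7} and {S2,S4}.
The partition is now stable with 4 blocks: {S0,S1,S3} | {S5,S6,S7} | {S8,S9,S10} | {S2,S4}.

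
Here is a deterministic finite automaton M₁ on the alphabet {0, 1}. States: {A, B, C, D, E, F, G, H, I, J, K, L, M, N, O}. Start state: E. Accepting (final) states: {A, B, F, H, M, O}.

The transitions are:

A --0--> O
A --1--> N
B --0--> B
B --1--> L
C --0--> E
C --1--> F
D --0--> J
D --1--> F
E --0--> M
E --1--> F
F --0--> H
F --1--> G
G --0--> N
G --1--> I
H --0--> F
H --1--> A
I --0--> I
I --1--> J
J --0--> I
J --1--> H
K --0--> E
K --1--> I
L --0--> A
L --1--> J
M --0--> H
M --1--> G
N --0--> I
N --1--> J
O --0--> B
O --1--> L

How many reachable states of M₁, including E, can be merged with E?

Reachable states from the start: {A,B,E,F,G,H,I,J,L,M,N,O}. Unreachable: {C,D,K} — drop them.
P0 = {A,B,F,H,M,O} | {E,G,I,J,L,N}.
Refine {A,B,F,H,M,O} on symbol 1: members go to different blocks, giving {A,B,F,M,O} and {H}.
Split {A,B,F,M,O} by δ(·,0) → {A,B,O} and {F,M}.
Refine {E,G,I,J,L,N} on symbol 0: members go to different blocks, giving {G,I,J,N} and {E} and {L}.
Split {A,B,O} by δ(·,1) → {B,O} and {A}.
Refine {G,I,J,N} on symbol 1: members go to different blocks, giving {G,I,N} and {J}.
Refine {G,I,N} on symbol 1: members go to different blocks, giving {I,N} and {G}.
Stable partition: {B,O} | {I,N} | {H} | {F,M} | {E} | {L} | {A} | {J} | {G} — 9 equivalence classes.
The equivalence class containing E is {E}, of size 1.

1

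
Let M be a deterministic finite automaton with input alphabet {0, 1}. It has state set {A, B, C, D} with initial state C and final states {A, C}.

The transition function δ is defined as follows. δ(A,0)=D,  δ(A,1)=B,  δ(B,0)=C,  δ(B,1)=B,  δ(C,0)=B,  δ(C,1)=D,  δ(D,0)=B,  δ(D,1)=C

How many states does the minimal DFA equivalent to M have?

3

First remove the unreachable states {A}; 3 states remain.
Start with accepting vs non-accepting: {C} | {B,D}.
Refine {B,D} on symbol 0: members go to different blocks, giving {B} and {D}.
The partition is now stable with 3 blocks: {C} | {B} | {D}.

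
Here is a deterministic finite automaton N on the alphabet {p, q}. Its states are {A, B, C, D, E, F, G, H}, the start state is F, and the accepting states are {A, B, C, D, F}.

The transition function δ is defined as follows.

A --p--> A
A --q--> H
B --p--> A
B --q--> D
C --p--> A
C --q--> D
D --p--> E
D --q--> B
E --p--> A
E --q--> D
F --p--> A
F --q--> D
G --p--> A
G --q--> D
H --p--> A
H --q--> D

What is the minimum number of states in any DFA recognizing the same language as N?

First remove the unreachable states {C,G}; 6 states remain.
Initial partition by acceptance: {A,B,D,F} | {E,H}.
Split {A,B,D,F} by δ(·,p) → {A,B,F} and {D}.
Split {A,B,F} by δ(·,q) → {B,F} and {A}.
No further refinement is possible. Final partition (4 blocks): {B,F} | {E,H} | {D} | {A}.

4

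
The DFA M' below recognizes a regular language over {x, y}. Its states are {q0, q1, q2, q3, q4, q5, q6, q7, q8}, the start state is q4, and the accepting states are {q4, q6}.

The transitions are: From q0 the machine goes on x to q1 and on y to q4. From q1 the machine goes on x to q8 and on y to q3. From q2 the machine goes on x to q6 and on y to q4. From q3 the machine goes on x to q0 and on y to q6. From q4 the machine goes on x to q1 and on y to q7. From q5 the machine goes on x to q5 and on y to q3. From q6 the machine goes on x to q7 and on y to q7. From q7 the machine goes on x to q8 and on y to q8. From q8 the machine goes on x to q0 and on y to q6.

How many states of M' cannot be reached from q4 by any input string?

2

Starting at q4 and following transitions, the reachable set is {q0, q1, q3, q4, q6, q7, q8}. That leaves q2, q5 unreachable — 2 in total.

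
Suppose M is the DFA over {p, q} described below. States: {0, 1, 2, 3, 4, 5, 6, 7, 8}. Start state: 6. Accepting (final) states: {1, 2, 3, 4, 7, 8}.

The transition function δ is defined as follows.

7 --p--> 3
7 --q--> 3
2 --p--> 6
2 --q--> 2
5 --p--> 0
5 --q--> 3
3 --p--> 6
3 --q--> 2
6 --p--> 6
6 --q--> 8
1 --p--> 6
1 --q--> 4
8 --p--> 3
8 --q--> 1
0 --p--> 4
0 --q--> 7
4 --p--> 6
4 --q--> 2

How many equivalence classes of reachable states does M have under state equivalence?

3

Reachable states from the start: {1,2,3,4,6,8}. Unreachable: {0,5,7} — drop them.
Start with accepting vs non-accepting: {1,2,3,4,8} | {6}.
Refine {1,2,3,4,8} on symbol p: members go to different blocks, giving {1,2,3,4} and {8}.
The partition is now stable with 3 blocks: {1,2,3,4} | {6} | {8}.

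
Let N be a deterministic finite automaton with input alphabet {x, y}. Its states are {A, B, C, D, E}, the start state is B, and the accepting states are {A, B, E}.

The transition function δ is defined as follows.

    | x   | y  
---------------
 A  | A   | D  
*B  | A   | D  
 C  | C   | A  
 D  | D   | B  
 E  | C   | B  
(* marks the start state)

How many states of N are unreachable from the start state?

2

No path from B leads to C, E; the other 3 states are all reachable.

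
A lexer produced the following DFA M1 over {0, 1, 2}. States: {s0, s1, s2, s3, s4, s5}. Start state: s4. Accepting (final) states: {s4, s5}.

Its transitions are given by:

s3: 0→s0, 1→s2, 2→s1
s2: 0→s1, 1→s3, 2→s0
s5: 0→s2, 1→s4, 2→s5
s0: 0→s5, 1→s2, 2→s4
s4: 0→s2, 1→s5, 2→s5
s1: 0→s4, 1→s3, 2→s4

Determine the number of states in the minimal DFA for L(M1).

3

P0 = {s4,s5} | {s0,s1,s2,s3}.
On input 0, block {s0,s1,s2,s3} splits into {s0,s1} and {s2,s3}.
No further refinement is possible. Final partition (3 blocks): {s4,s5} | {s0,s1} | {s2,s3}.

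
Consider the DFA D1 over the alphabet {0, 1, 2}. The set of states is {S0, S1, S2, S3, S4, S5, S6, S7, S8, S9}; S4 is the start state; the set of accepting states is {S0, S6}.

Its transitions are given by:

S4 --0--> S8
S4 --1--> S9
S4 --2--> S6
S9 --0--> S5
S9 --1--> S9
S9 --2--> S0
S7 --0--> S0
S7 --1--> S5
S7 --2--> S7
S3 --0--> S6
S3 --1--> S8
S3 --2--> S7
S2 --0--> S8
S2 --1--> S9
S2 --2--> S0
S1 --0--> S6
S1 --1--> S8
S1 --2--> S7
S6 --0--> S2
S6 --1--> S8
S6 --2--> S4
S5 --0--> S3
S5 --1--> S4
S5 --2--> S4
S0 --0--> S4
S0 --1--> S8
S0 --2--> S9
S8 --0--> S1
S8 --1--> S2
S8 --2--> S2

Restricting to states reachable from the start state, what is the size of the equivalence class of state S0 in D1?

P0 = {S0,S6} | {S1,S2,S3,S4,S5,S7,S8,S9}.
Split {S1,S2,S3,S4,S5,S7,S8,S9} by δ(·,0) → {S2,S4,S5,S8,S9} and {S1,S3,S7}.
Refine {S2,S4,S5,S8,S9} on symbol 0: members go to different blocks, giving {S2,S4,S9} and {S5,S8}.
Stable partition: {S0,S6} | {S2,S4,S9} | {S1,S3,S7} | {S5,S8} — 4 equivalence classes.
State S0 belongs to the block {S0,S6}, which has 2 states.

2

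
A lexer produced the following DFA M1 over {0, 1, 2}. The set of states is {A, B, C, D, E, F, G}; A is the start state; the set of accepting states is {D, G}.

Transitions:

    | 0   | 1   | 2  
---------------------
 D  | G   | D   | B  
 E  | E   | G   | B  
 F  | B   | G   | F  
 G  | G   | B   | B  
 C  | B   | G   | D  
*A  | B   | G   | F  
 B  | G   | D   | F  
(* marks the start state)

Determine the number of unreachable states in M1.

2

BFS from A reaches {A, B, D, F, G}; the 2 state(s) C, E are never visited.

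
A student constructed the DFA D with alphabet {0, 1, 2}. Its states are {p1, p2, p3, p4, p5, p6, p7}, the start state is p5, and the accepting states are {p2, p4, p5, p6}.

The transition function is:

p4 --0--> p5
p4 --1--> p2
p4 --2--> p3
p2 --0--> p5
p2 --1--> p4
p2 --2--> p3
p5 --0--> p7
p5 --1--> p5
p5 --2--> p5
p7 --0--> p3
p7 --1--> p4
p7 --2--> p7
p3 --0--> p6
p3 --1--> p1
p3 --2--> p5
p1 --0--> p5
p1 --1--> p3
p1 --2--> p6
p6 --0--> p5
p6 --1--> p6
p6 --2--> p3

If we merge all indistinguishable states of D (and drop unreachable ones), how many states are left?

All states are reachable from the start state.
Initial partition by acceptance: {p2,p4,p5,p6} | {p1,p3,p7}.
On input 0, block {p2,p4,p5,p6} splits into {p2,p4,p6} and {p5}.
On input 0, block {p1,p3,p7} splits into {p1} and {p3} and {p7}.
Stable partition: {p2,p4,p6} | {p1} | {p5} | {p3} | {p7} — 5 equivalence classes.

5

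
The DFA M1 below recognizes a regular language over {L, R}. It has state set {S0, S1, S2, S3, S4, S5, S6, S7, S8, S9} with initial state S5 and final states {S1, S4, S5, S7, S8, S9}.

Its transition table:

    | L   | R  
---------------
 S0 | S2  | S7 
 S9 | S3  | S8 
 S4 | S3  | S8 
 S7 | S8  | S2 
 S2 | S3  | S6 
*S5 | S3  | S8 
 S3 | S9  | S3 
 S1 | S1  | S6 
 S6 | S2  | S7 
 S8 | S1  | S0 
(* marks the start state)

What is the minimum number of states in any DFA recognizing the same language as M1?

Reachable states from the start: {S0,S1,S2,S3,S5,S6,S7,S8,S9}. Unreachable: {S4} — drop them.
P0 = {S1,S5,S7,S8,S9} | {S0,S2,S3,S6}.
On input L, block {S1,S5,S7,S8,S9} splits into {S1,S7,S8} and {S5,S9}.
Refine {S0,S2,S3,S6} on symbol L: members go to different blocks, giving {S0,S2,S6} and {S3}.
Split {S0,S2,S6} by δ(·,L) → {S0,S6} and {S2}.
Refine {S1,S7,S8} on symbol R: members go to different blocks, giving {S1,S8} and {S7}.
No further refinement is possible. Final partition (6 blocks): {S1,S8} | {S0,S6} | {S5,S9} | {S3} | {S2} | {S7}.

6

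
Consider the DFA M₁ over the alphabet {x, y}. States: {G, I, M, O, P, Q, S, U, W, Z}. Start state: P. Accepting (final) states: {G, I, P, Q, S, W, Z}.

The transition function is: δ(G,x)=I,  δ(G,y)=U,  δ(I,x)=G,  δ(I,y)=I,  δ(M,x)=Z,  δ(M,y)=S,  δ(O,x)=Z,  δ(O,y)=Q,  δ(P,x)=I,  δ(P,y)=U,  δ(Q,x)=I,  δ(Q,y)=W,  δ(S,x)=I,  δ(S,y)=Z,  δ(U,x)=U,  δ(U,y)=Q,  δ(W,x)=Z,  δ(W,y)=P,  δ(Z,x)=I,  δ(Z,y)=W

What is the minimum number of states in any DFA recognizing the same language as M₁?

States {M,O,S} cannot be reached from the start state, so discard them.
Start with accepting vs non-accepting: {G,I,P,Q,W,Z} | {U}.
Refine {G,I,P,Q,W,Z} on symbol y: members go to different blocks, giving {I,Q,W,Z} and {G,P}.
Refine {I,Q,W,Z} on symbol x: members go to different blocks, giving {Q,W,Z} and {I}.
Refine {Q,W,Z} on symbol x: members go to different blocks, giving {Q,Z} and {W}.
No further refinement is possible. Final partition (5 blocks): {Q,Z} | {U} | {G,P} | {I} | {W}.

5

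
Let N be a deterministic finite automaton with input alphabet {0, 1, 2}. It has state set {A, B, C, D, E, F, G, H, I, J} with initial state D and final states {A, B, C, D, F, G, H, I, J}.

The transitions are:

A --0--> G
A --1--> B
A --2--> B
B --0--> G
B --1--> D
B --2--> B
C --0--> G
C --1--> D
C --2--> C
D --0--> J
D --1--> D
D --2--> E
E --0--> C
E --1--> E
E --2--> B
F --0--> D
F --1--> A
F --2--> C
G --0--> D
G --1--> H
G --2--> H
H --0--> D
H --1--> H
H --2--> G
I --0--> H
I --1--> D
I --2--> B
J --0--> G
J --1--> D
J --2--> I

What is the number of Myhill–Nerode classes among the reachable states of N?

States {A,F} cannot be reached from the start state, so discard them.
Initial partition by acceptance: {B,C,D,G,H,I,J} | {E}.
On input 2, block {B,C,D,G,H,I,J} splits into {B,C,G,H,I,J} and {D}.
Split {B,C,G,H,I,J} by δ(·,0) → {B,C,I,J} and {G,H}.
The partition is now stable with 4 blocks: {B,C,I,J} | {E} | {D} | {G,H}.

4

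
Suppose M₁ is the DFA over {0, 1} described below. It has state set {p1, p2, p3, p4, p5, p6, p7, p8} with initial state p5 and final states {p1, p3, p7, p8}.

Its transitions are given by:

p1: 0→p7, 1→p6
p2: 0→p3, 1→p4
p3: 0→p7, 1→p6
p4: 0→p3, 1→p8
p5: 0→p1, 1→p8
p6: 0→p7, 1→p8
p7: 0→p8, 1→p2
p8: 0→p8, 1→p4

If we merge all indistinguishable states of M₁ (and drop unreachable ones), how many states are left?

Start with accepting vs non-accepting: {p1,p3,p7,p8} | {p2,p4,p5,p6}.
On input 1, block {p2,p4,p5,p6} splits into {p4,p5,p6} and {p2}.
Refine {p1,p3,p7,p8} on symbol 1: members go to different blocks, giving {p1,p3,p8} and {p7}.
Split {p1,p3,p8} by δ(·,0) → {p1,p3} and {p8}.
On input 0, block {p4,p5,p6} splits into {p4,p5} and {p6}.
The partition is now stable with 6 blocks: {p1,p3} | {p4,p5} | {p2} | {p7} | {p8} | {p6}.

6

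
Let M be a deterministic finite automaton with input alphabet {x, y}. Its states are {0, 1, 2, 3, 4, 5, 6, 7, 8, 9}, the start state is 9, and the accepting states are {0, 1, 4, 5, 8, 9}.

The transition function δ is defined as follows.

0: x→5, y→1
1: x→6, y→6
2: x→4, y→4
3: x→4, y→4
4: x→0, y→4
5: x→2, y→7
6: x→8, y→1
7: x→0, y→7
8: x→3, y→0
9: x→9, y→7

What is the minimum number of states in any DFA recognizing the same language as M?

9

Every state is reachable, so we keep all 10.
P0 = {0,1,4,5,8,9} | {2,3,6,7}.
Split {0,1,4,5,8,9} by δ(·,x) → {0,4,9} and {1,5,8}.
Split {0,4,9} by δ(·,x) → {4,9} and {0}.
On input x, block {4,9} splits into {4} and {9}.
On input x, block {2,3,6,7} splits into {2,3} and {6} and {7}.
On input x, block {1,5,8} splits into {5,8} and {1}.
On input y, block {5,8} splits into {5} and {8}.
Stable partition: {4} | {2,3} | {5} | {0} | {9} | {6} | {7} | {1} | {8} — 9 equivalence classes.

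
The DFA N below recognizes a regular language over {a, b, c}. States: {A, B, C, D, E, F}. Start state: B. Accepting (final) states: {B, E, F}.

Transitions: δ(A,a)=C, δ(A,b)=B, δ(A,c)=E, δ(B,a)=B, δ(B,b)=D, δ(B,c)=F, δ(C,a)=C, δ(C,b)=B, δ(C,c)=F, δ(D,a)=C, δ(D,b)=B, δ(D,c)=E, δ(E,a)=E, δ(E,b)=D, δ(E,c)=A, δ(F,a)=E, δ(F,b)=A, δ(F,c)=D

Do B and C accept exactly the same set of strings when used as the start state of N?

No

All states are reachable from the start state.
Start with accepting vs non-accepting: {B,E,F} | {A,C,D}.
On input c, block {B,E,F} splits into {E,F} and {B}.
The partition is now stable with 3 blocks: {E,F} | {A,C,D} | {B}.
B and C end up in different blocks, so they are distinguishable. For instance, the string 'ε' is accepted from only B.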